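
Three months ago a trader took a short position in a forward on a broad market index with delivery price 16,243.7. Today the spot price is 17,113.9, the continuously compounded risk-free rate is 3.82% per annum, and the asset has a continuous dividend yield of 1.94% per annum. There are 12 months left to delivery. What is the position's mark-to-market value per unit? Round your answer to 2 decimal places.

Current fair forward for the remaining 12 months: F = S·e^((r − q)·T), (r − q) = 0.0382 − 0.0194 = 0.0188
F = 17113.9 · e^(0.0188 × 12/12) = 17113.9 × 1.01897783 = 17438.6847
Value of long forward = (F − K)·e^(−rT) = (17438.6847 − 16243.7) · e^(−0.0382·12/12)
= 1194.9847 × 0.96252042 = 1150.20
Short position value = −(long value) = -1150.20

-1150.20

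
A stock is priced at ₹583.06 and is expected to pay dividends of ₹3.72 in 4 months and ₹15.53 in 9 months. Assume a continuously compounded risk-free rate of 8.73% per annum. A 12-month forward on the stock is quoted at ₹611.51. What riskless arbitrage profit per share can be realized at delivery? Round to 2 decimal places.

₹4.92 per share

PV(dividends) I = 3.72·e^(−0.0873·4/12) + 15.53·e^(−0.0873·9/12) = 18.1591
Fair forward F* = (S − I)·e^(rT) = (583.06 − 18.1591)·e^0.087300 = 564.9009 × 1.091224 = 616.4334
Market ₹611.51 < fair 616.4334: forward underpriced → reverse cash-and-carry (short the stock, invest proceeds at r, pay the dividends, go long the forward).
Profit at T = |F_mkt − F*| = |611.51 − 616.4334| = ₹4.92 per share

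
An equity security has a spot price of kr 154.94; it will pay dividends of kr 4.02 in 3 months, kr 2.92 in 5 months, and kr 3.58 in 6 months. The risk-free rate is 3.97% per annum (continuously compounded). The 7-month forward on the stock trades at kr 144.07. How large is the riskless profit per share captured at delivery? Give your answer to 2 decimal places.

PV(dividends) I = 4.02·e^(−0.0397·3/12) + 2.92·e^(−0.0397·5/12) + 3.58·e^(−0.0397·6/12) = 10.3620
Fair forward F* = (S − I)·e^(rT) = (154.94 − 10.3620)·e^0.023158 = 144.5780 × 1.023428 = 147.9652
Market kr 144.07 < fair 147.9652: forward underpriced → reverse cash-and-carry (short the stock, invest proceeds at r, pay the dividends, go long the forward).
Profit at T = |F_mkt − F*| = |144.07 − 147.9652| = kr 3.90 per share

kr 3.90 per share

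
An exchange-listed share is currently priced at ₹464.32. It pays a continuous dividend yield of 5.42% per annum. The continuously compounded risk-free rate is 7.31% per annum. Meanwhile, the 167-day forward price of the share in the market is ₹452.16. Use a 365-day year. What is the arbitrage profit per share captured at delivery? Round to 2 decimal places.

Fair forward: F* = S·e^(carry·T), with carry = (r − q) = 0.0731 − 0.0542 = 0.0189
F* = 464.32 · e^(0.0189 × 167/365) = 464.32 · e^0.008647 = 464.32 × 1.008684 = ₹468.3522
Market ₹452.16 < fair ₹468.3522: forward underpriced → reverse cash-and-carry (short spot, go long the forward).
At maturity, profit = |F_mkt − F*| = |452.16 − 468.3522| = ₹16.19 per share

₹16.19 per share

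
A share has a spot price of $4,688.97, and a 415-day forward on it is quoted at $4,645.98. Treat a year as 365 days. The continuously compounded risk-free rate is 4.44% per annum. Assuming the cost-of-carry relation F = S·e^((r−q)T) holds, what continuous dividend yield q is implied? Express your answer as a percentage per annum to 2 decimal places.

5.25%

From F = S·e^((r−q)T): (r − q) = ln(F/S)/T
ln(4645.98/4688.97) = ln(0.990832) = -0.009210
(r − q) = -0.009210 / (415/365) = -0.008100
q = r − ln(F/S)/T = 0.0444 + 0.008100 = 0.052500
q = 5.25%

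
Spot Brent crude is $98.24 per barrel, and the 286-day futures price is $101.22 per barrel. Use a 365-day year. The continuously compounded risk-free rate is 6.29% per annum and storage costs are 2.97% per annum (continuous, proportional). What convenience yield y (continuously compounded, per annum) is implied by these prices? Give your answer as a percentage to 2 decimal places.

5.45%

F = S·e^((r+u−y)T) ⇒ (r+u−y) = ln(F/S)/T
ln(101.22/98.24) = 0.029883; /T ⇒ 0.038137
y = r + u − ln(F/S)/T = 0.0629 + 0.0297 − 0.038137 = 0.054463
y = 5.45%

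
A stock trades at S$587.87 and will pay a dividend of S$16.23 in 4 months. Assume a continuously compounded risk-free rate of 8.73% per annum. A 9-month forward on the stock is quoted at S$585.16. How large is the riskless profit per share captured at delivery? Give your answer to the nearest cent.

S$25.66 per share

PV(dividends) I = 16.23·e^(−0.0873·4/12) = 15.7645
Fair forward F* = (S − I)·e^(rT) = (587.87 − 15.7645)·e^0.065475 = 572.1055 × 1.067666 = 610.8176
Market S$585.16 < fair 610.8176: forward underpriced → reverse cash-and-carry (short the stock, invest proceeds at r, pay the dividends, go long the forward).
Profit at T = |F_mkt − F*| = |585.16 − 610.8176| = S$25.66 per share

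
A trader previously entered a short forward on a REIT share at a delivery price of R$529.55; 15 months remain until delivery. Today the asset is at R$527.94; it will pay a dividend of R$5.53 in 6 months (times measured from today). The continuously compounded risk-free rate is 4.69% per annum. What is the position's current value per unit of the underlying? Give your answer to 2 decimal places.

-R$23.14

PV(remaining dividends) I = 5.53·e^(−0.0469·6/12) = 5.4018
Current forward F = (S − I)·e^(rT) = (527.94 − 5.4018)·e^(0.0469·15/12) = 522.5382 × 1.060378 = 554.0880
Value (long) = (F − K)·e^(−rT) = (554.0880 − 529.55) × 0.943060 = 23.1408
Short position value = −(long value) = -R$23.14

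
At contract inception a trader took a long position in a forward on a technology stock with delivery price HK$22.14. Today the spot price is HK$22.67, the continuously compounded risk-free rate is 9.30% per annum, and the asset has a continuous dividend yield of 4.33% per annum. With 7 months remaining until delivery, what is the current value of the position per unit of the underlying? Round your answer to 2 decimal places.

Current fair forward for the remaining 7 months: F = S·e^((r − q)·T), (r − q) = 0.0930 − 0.0433 = 0.0497
F = 22.67 · e^(0.0497 × 7/12) = 22.67 × 1.029416 = 23.3369
Value of long forward = (F − K)·e^(−rT) = (23.3369 − 22.14) · e^(−0.0930·7/12)
= 1.1969 × 0.947195 = 1.13

HK$1.13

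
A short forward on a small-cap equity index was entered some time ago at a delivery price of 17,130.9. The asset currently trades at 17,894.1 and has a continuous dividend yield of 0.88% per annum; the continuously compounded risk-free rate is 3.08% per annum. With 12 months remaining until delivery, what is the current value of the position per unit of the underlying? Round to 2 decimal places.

Current fair forward for the remaining 12 months: F = S·e^((r − q)·T), (r − q) = 0.0308 − 0.0088 = 0.0220
F = 17894.1 · e^(0.0220 × 12/12) = 17894.1 × 1.02224378 = 18292.1324
Value of long forward = (F − K)·e^(−rT) = (18292.1324 − 17130.9) · e^(−0.0308·12/12)
= 1161.2324 × 0.96966949 = 1126.01
Short position value = −(long value) = -1126.01

-1126.01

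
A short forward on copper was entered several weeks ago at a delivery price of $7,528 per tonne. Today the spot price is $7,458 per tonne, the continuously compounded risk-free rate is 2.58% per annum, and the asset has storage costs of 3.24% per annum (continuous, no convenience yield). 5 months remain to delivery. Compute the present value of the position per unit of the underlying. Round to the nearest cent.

-$111.86 per tonne

Current fair forward for the remaining 5 months: F = S·e^((r + u)·T), (r + u) = 0.0258 + 0.0324 = 0.0582
F = 7458 · e^(0.0582 × 5/12) = 7458 × 1.02454642 = 7641.0672
Value of long forward = (F − K)·e^(−rT) = (7641.0672 − 7528) · e^(−0.0258·5/12)
= 113.0672 × 0.98930757 = 111.86
Short position value = −(long value) = -$111.86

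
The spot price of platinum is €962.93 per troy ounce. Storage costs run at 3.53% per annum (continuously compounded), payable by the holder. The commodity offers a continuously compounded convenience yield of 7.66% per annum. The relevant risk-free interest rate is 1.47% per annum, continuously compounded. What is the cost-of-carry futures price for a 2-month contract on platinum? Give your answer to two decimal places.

Net carry = r + u − y = 0.0147 + 0.0353 − 0.0766 = -0.0266
F = S·e^((r+u−y)T) = 962.93 · e^(-0.0266 × 2/12) = 962.93 · e^-0.004433
= 962.93 × 0.995577 = €958.67 per troy ounce

€958.67 per troy ounce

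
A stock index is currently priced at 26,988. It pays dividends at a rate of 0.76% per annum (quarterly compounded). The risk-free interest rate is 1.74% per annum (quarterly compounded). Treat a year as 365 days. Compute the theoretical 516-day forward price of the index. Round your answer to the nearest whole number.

27,363

F = S · (1+r/4)^(4T) / (1+q/4)^(4T)
= 26988 × 1.024849 / 1.010792 = 26988 × 1.013907
F = 27,363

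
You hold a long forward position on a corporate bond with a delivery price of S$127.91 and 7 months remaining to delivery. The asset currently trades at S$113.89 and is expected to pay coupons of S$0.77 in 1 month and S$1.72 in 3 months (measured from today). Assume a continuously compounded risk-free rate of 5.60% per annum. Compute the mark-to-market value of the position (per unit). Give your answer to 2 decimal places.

-S$12.37

PV(remaining coupons) I = 0.77·e^(−0.0560·1/12) + 1.72·e^(−0.0560·3/12) = 2.4625
Current forward F = (S − I)·e^(rT) = (113.89 − 2.4625)·e^(0.0560·7/12) = 111.4275 × 1.033206 = 115.1276
Value (long) = (F − K)·e^(−rT) = (115.1276 − 127.91) × 0.967861 = -12.3716
Value = -S$12.37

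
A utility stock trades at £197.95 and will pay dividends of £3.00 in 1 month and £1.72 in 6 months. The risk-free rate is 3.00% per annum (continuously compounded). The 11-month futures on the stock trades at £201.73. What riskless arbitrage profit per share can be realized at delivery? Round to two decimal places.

PV(dividends) I = 3.00·e^(−0.0300·1/12) + 1.72·e^(−0.0300·6/12) = 4.6869
Fair futures F* = (S − I)·e^(rT) = (197.95 − 4.6869)·e^0.027500 = 193.2631 × 1.027882 = 198.6517
Market £201.73 > fair 198.6517: forward overpriced → cash-and-carry (borrow at r, buy the stock and collect the dividends, short the forward).
Profit at T = |F_mkt − F*| = |201.73 − 198.6517| = £3.08 per share

£3.08 per share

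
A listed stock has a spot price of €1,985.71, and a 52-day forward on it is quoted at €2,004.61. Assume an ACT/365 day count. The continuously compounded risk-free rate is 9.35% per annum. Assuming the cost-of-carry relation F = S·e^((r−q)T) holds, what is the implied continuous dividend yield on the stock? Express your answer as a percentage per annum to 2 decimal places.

From F = S·e^((r−q)T): (r − q) = ln(F/S)/T
ln(2004.61/1985.71) = ln(1.009518) = 0.009473
(r − q) = 0.009473 / (52/365) = 0.066493
q = r − ln(F/S)/T = 0.0935 − 0.066493 = 0.027007
q = 2.70%

2.70%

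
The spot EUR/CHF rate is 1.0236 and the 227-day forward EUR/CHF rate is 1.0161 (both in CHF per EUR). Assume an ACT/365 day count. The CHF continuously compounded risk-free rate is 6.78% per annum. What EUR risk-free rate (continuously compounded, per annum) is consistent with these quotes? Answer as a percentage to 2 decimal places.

F = S·e^((r_CHF − r_EUR)T) ⇒ r_EUR = r_CHF − ln(F/S)/T
ln(1.0161/1.0236) = -0.007354; /(227/365) = -0.011825
r_EUR = 0.0678 + 0.011825 = 0.079625
r_EUR = 7.96%

7.96%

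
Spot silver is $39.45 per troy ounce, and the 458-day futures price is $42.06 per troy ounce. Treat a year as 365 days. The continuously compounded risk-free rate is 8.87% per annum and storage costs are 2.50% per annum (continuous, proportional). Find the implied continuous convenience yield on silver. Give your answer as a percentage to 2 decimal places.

6.26%

F = S·e^((r+u−y)T) ⇒ (r+u−y) = ln(F/S)/T
ln(42.06/39.45) = 0.064063; /T ⇒ 0.051055
y = r + u − ln(F/S)/T = 0.0887 + 0.0250 − 0.051055 = 0.062645
y = 6.26%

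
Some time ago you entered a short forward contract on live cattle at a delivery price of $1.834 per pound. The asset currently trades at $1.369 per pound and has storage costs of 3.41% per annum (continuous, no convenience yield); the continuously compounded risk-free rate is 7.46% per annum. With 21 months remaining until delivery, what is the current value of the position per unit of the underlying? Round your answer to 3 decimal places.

Current fair forward for the remaining 21 months: F = S·e^((r + u)·T), (r + u) = 0.0746 + 0.0341 = 0.1087
F = 1.369 · e^(0.1087 × 21/12) = 1.369 × 1.209522 = 1.6558
Value of long forward = (F − K)·e^(−rT) = (1.6558 − 1.834) · e^(−0.0746·21/12)
= -0.1782 × 0.877613 = -0.156
Short position value = −(long value) = $0.156

$0.156 per pound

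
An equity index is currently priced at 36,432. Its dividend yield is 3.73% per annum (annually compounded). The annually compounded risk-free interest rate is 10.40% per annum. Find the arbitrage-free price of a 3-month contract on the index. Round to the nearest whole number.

F = S · (1+r)^T / (1+q)^T
= 36432 × 1.025043 / 1.009197 = 36432 × 1.015702
F = 37,004

37,004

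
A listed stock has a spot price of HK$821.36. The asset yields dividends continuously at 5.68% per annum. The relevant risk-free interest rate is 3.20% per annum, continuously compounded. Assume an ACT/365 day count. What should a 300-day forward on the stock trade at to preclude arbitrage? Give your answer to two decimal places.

F = S·e^((r − q)T) = 821.36 · e^((0.0320 − 0.0568) × 300/365)
= 821.36 · e^-0.020384 = 821.36 × 0.979822
F = HK$804.79

HK$804.79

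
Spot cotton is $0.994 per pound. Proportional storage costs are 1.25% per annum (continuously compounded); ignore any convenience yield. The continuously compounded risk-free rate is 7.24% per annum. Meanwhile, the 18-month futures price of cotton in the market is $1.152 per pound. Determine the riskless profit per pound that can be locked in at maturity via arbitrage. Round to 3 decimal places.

$0.023 per pound

Fair futures: F* = S·e^(carry·T), with carry = (r + u) = 0.0724 + 0.0125 = 0.0849
F* = 0.994 · e^(0.0849 × 18/12) = 0.994 · e^0.127350 = 0.994 × 1.135814 = $1.1290
Market $1.152 > fair $1.1290: forward overpriced → cash-and-carry (buy spot, short the forward).
At maturity, profit = |F_mkt − F*| = |1.152 − 1.1290| = $0.023 per pound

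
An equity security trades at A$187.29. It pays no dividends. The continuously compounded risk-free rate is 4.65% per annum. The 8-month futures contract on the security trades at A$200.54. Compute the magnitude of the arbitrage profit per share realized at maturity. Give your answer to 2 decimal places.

Fair futures: F* = S·e^(carry·T), with carry = r = 0.0465
F* = 187.29 · e^(0.0465 × 8/12) = 187.29 · e^0.031000 = 187.29 × 1.031486 = A$193.1870
Market A$200.54 > fair A$193.1870: forward overpriced → cash-and-carry (buy spot, short the forward).
At maturity, profit = |F_mkt − F*| = |200.54 − 193.1870| = A$7.35 per share

A$7.35 per share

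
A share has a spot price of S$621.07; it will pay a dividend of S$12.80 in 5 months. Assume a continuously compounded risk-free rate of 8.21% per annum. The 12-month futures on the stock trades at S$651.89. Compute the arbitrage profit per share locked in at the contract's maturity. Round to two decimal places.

PV(dividends) I = 12.80·e^(−0.0821·5/12) = 12.3695
Fair futures F* = (S − I)·e^(rT) = (621.07 − 12.3695)·e^0.082100 = 608.7005 × 1.085564 = 660.7833
Market S$651.89 < fair 660.7833: forward underpriced → reverse cash-and-carry (short the stock, invest proceeds at r, pay the dividends, go long the forward).
Profit at T = |F_mkt − F*| = |651.89 − 660.7833| = S$8.89 per share

S$8.89 per share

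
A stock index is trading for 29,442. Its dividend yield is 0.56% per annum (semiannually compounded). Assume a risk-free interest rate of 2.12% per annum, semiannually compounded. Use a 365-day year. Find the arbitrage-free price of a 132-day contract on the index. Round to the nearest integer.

29,607

F = S · (1+r/2)^(2T) / (1+q/2)^(2T)
= 29442 × 1.007656 / 1.002024 = 29442 × 1.005621
F = 29,607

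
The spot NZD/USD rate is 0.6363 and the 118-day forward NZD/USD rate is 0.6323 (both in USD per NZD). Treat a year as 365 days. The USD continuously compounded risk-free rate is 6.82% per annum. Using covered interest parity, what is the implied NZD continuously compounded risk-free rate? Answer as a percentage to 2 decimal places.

8.77%

F = S·e^((r_USD − r_NZD)T) ⇒ r_NZD = r_USD − ln(F/S)/T
ln(0.6323/0.6363) = -0.006306; /(118/365) = -0.019506
r_NZD = 0.0682 + 0.019506 = 0.087706
r_NZD = 8.77%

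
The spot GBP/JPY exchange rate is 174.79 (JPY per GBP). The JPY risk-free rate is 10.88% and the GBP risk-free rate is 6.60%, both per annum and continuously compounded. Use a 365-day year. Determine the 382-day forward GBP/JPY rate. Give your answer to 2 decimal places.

F = S·e^((r_JPY − r_GBP)T) = 174.79 · e^((0.1088 − 0.0660) × 382/365)
= 174.79 · e^0.044793 = 174.79 × 1.045811
F = 182.80 JPY per GBP

182.80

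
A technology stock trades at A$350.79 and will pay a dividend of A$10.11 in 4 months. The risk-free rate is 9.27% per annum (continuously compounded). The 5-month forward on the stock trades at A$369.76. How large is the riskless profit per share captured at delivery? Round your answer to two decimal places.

A$15.34 per share

PV(dividends) I = 10.11·e^(−0.0927·4/12) = 9.8024
Fair forward F* = (S − I)·e^(rT) = (350.79 − 9.8024)·e^0.038625 = 340.9876 × 1.039381 = 354.4160
Market A$369.76 > fair 354.4160: forward overpriced → cash-and-carry (borrow at r, buy the stock and collect the dividends, short the forward).
Profit at T = |F_mkt − F*| = |369.76 − 354.4160| = A$15.34 per share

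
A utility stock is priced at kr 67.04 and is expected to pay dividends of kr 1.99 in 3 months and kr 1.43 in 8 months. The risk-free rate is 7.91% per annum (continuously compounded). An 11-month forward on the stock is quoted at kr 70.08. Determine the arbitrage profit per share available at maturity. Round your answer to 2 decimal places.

PV(dividends) I = 1.99·e^(−0.0791·3/12) + 1.43·e^(−0.0791·8/12) = 3.3076
Fair forward F* = (S − I)·e^(rT) = (67.04 − 3.3076)·e^0.072508 = 63.7324 × 1.075201 = 68.5251
Market kr 70.08 > fair 68.5251: forward overpriced → cash-and-carry (borrow at r, buy the stock and collect the dividends, short the forward).
Profit at T = |F_mkt − F*| = |70.08 − 68.5251| = kr 1.55 per share

kr 1.55 per share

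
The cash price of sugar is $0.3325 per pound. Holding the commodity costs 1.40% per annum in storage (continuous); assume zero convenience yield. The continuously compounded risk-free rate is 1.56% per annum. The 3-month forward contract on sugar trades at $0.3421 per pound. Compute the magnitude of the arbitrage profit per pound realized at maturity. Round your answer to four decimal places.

Fair forward: F* = S·e^(carry·T), with carry = (r + u) = 0.0156 + 0.0140 = 0.0296
F* = 0.3325 · e^(0.0296 × 3/12) = 0.3325 · e^0.007400 = 0.3325 × 1.007427 = $0.3350
Market $0.3421 > fair $0.3350: forward overpriced → cash-and-carry (buy spot, short the forward).
At maturity, profit = |F_mkt − F*| = |0.3421 − 0.3350| = $0.0071 per pound

$0.0071 per pound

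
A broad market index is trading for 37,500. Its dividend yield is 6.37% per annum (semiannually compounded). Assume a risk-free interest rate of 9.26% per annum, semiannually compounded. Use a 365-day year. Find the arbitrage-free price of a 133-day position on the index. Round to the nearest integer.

F = S · (1+r/2)^(2T) / (1+q/2)^(2T)
= 37500 × 1.033534 / 1.023112 = 37500 × 1.010187
F = 37,882

37,882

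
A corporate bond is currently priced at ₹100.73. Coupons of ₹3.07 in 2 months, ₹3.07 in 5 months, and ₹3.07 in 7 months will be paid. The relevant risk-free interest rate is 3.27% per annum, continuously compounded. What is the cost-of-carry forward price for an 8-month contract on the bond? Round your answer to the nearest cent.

PV(coupons) I = 3.07·e^(−0.0327·2/12) + 3.07·e^(−0.0327·5/12) + 3.07·e^(−0.0327·7/12)
I = 3.0533 + 3.0285 + 3.0120 = 9.0938
F = (S − I)·e^(rT) = (100.73 − 9.0938) · e^(0.0327·8/12)
= 91.6362 · e^0.021800 = 91.6362 × 1.022039 = ₹93.66

₹93.66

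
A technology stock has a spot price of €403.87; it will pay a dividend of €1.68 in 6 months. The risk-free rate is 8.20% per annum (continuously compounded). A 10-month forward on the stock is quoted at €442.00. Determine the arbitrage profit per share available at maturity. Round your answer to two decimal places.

€11.29 per share

PV(dividends) I = 1.68·e^(−0.0820·6/12) = 1.6125
Fair forward F* = (S − I)·e^(rT) = (403.87 − 1.6125)·e^0.068333 = 402.2575 × 1.070722 = 430.7060
Market €442.00 > fair 430.7060: forward overpriced → cash-and-carry (borrow at r, buy the stock and collect the dividends, short the forward).
Profit at T = |F_mkt − F*| = |442.00 − 430.7060| = €11.29 per share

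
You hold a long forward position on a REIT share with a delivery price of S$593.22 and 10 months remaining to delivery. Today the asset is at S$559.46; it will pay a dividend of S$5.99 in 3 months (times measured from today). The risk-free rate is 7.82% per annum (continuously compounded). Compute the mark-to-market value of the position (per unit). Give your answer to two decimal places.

-S$2.21

PV(remaining dividends) I = 5.99·e^(−0.0782·3/12) = 5.8740
Current forward F = (S − I)·e^(rT) = (559.46 − 5.8740)·e^(0.0782·10/12) = 553.5860 × 1.067337 = 590.8628
Value (long) = (F − K)·e^(−rT) = (590.8628 − 593.22) × 0.936911 = -2.2085
Value = -S$2.21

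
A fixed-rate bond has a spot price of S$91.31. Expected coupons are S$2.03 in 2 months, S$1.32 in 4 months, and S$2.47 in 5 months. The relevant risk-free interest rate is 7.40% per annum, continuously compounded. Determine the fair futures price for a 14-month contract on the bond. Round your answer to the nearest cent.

PV(coupons) I = 2.03·e^(−0.0740·2/12) + 1.32·e^(−0.0740·4/12) + 2.47·e^(−0.0740·5/12)
I = 2.0051 + 1.2878 + 2.3950 = 5.6879
F = (S − I)·e^(rT) = (91.31 − 5.6879) · e^(0.0740·14/12)
= 85.6221 · e^0.086333 = 85.6221 × 1.090169 = S$93.34

S$93.34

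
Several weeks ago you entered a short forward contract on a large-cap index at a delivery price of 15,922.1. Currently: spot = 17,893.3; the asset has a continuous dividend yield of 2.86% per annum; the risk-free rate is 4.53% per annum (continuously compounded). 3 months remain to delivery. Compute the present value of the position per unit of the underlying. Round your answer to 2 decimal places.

Current fair forward for the remaining 3 months: F = S·e^((r − q)·T), (r − q) = 0.0453 − 0.0286 = 0.0167
F = 17893.3 · e^(0.0167 × 3/12) = 17893.3 × 1.00418373 = 17968.1607
Value of long forward = (F − K)·e^(−rT) = (17968.1607 − 15922.1) · e^(−0.0453·3/12)
= 2046.0607 × 0.98873889 = 2023.02
Short position value = −(long value) = -2023.02

-2023.02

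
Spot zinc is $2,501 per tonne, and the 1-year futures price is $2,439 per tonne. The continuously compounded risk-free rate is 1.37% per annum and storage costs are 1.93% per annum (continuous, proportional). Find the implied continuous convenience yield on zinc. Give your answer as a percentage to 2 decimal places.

5.81%

F = S·e^((r+u−y)T) ⇒ (r+u−y) = ln(F/S)/T
ln(2439/2501) = -0.025103; /T ⇒ -0.025103
y = r + u − ln(F/S)/T = 0.0137 + 0.0193 + 0.025103 = 0.058103
y = 5.81%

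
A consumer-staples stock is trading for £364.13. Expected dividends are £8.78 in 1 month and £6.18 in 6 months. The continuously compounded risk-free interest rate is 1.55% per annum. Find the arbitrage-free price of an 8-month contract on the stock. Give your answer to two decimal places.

PV(dividends) I = 8.78·e^(−0.0155·1/12) + 6.18·e^(−0.0155·6/12)
I = 8.7687 + 6.1323 = 14.9010
F = (S − I)·e^(rT) = (364.13 − 14.9010) · e^(0.0155·8/12)
= 349.2290 · e^0.010333 = 349.2290 × 1.010387 = £352.86

£352.86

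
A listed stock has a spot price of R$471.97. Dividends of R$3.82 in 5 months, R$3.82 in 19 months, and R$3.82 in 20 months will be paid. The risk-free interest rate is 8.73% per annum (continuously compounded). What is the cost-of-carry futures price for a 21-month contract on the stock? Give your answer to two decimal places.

R$537.86

PV(dividends) I = 3.82·e^(−0.0873·5/12) + 3.82·e^(−0.0873·19/12) + 3.82·e^(−0.0873·20/12)
I = 3.6835 + 3.3268 + 3.3027 = 10.3130
F = (S − I)·e^(rT) = (471.97 − 10.3130) · e^(0.0873·21/12)
= 461.6570 · e^0.152775 = 461.6570 × 1.165063 = R$537.86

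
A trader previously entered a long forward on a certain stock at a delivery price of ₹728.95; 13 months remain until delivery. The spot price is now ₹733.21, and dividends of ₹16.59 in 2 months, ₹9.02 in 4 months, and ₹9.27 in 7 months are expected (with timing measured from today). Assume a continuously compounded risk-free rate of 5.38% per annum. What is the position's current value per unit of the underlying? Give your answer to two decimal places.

₹11.25

PV(remaining dividends) I = 16.59·e^(−0.0538·2/12) + 9.02·e^(−0.0538·4/12) + 9.27·e^(−0.0538·7/12) = 34.2852
Current forward F = (S − I)·e^(rT) = (733.21 − 34.2852)·e^(0.0538·13/12) = 698.9248 × 1.060015 = 740.8708
Value (long) = (F − K)·e^(−rT) = (740.8708 − 728.95) × 0.943383 = 11.2459
Value = ₹11.25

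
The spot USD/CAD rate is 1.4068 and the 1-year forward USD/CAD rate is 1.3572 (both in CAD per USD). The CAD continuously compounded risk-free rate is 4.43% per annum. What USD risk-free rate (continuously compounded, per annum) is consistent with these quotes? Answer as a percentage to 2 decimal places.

F = S·e^((r_CAD − r_USD)T) ⇒ r_USD = r_CAD − ln(F/S)/T
ln(1.3572/1.4068) = -0.035894; /(1) = -0.035894
r_USD = 0.0443 + 0.035894 = 0.080194
r_USD = 8.02%

8.02%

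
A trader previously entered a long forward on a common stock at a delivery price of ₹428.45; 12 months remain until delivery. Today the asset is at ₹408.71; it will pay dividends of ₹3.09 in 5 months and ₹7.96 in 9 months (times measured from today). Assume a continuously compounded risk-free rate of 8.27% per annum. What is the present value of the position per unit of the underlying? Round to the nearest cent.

PV(remaining dividends) I = 3.09·e^(−0.0827·5/12) + 7.96·e^(−0.0827·9/12) = 10.4666
Current forward F = (S − I)·e^(rT) = (408.71 − 10.4666)·e^(0.0827·12/12) = 398.2434 × 1.086216 = 432.5784
Value (long) = (F − K)·e^(−rT) = (432.5784 − 428.45) × 0.920627 = 3.8007
Value = ₹3.80

₹3.80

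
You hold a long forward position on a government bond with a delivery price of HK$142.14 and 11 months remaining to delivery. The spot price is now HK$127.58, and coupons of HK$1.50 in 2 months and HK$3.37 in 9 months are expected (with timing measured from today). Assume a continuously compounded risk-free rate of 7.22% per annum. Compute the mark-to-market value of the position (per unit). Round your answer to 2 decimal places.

-HK$10.13

PV(remaining coupons) I = 1.50·e^(−0.0722·2/12) + 3.37·e^(−0.0722·9/12) = 4.6744
Current forward F = (S − I)·e^(rT) = (127.58 − 4.6744)·e^(0.0722·11/12) = 122.9056 × 1.068423 = 131.3152
Value (long) = (F − K)·e^(−rT) = (131.3152 − 142.14) × 0.935959 = -10.1316
Value = -HK$10.13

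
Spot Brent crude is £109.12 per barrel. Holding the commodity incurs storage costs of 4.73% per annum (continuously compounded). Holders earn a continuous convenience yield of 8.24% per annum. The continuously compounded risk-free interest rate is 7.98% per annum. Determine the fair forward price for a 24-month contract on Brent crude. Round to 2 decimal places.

£119.32 per barrel

Net carry = r + u − y = 0.0798 + 0.0473 − 0.0824 = 0.0447
F = S·e^((r+u−y)T) = 109.12 · e^(0.0447 × 24/12) = 109.12 · e^0.089400
= 109.12 × 1.093518 = £119.32 per barrel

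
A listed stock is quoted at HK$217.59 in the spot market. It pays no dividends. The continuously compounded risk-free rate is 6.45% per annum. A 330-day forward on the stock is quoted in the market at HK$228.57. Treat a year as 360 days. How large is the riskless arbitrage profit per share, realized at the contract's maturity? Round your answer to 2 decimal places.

HK$2.27 per share

Fair forward: F* = S·e^(carry·T), with carry = r = 0.0645
F* = 217.59 · e^(0.0645 × 330/360) = 217.59 · e^0.059125 = 217.59 × 1.060908 = HK$230.8430
Market HK$228.57 < fair HK$230.8430: forward underpriced → reverse cash-and-carry (short spot, go long the forward).
At maturity, profit = |F_mkt − F*| = |228.57 − 230.8430| = HK$2.27 per share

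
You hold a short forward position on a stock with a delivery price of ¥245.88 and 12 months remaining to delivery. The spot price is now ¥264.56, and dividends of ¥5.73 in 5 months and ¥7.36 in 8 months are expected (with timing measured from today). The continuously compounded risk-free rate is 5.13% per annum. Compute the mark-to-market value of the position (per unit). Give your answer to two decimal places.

-¥18.25

PV(remaining dividends) I = 5.73·e^(−0.0513·5/12) + 7.36·e^(−0.0513·8/12) = 12.7214
Current forward F = (S − I)·e^(rT) = (264.56 − 12.7214)·e^(0.0513·12/12) = 251.8386 × 1.052639 = 265.0951
Value (long) = (F − K)·e^(−rT) = (265.0951 − 245.88) × 0.949994 = 18.2542
Short position value = −(long value) = -¥18.25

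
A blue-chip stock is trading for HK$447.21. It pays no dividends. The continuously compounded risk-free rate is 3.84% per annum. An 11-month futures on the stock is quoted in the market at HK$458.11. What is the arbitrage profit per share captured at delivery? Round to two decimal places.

HK$5.12 per share

Fair futures: F* = S·e^(carry·T), with carry = r = 0.0384
F* = 447.21 · e^(0.0384 × 11/12) = 447.21 · e^0.035200 = 447.21 × 1.035827 = HK$463.2322
Market HK$458.11 < fair HK$463.2322: forward underpriced → reverse cash-and-carry (short spot, go long the forward).
At maturity, profit = |F_mkt − F*| = |458.11 − 463.2322| = HK$5.12 per share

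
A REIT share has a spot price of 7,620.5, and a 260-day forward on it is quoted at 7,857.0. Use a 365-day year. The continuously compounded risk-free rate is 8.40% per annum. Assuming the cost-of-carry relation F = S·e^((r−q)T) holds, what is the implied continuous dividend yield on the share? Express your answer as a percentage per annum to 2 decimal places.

4.11%

From F = S·e^((r−q)T): (r − q) = ln(F/S)/T
ln(7857.0/7620.5) = ln(1.031035) = 0.030563
(r − q) = 0.030563 / (260/365) = 0.042906
q = r − ln(F/S)/T = 0.0840 − 0.042906 = 0.041094
q = 4.11%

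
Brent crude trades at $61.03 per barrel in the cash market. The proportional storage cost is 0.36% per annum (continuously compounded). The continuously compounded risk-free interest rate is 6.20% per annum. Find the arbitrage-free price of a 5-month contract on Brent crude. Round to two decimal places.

Net carry = r + u − y = 0.0620 + 0.0036 − 0.0000 = 0.0656
F = S·e^((r+u−y)T) = 61.03 · e^(0.0656 × 5/12) = 61.03 · e^0.027333
= 61.03 × 1.027710 = $62.72 per barrel

$62.72 per barrel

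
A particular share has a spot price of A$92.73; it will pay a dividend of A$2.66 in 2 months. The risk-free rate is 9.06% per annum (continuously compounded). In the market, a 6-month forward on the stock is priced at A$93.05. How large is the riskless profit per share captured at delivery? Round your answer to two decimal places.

PV(dividends) I = 2.66·e^(−0.0906·2/12) = 2.6201
Fair forward F* = (S − I)·e^(rT) = (92.73 − 2.6201)·e^0.045300 = 90.1099 × 1.046342 = 94.2858
Market A$93.05 < fair 94.2858: forward underpriced → reverse cash-and-carry (short the stock, invest proceeds at r, pay the dividends, go long the forward).
Profit at T = |F_mkt − F*| = |93.05 − 94.2858| = A$1.24 per share

A$1.24 per share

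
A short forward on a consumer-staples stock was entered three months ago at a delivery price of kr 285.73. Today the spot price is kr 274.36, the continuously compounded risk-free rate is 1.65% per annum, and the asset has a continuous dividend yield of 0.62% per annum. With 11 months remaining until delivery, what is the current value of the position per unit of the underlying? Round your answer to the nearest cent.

kr 8.64

Current fair forward for the remaining 11 months: F = S·e^((r − q)·T), (r − q) = 0.0165 − 0.0062 = 0.0103
F = 274.36 · e^(0.0103 × 11/12) = 274.36 × 1.009486 = 276.9626
Value of long forward = (F − K)·e^(−rT) = (276.9626 − 285.73) · e^(−0.0165·11/12)
= -8.7674 × 0.984989 = -8.64
Short position value = −(long value) = kr 8.64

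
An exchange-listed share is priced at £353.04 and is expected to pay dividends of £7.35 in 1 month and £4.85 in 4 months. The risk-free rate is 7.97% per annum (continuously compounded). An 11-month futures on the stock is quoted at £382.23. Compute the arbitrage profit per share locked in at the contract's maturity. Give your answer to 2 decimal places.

£15.37 per share

PV(dividends) I = 7.35·e^(−0.0797·1/12) + 4.85·e^(−0.0797·4/12) = 12.0242
Fair futures F* = (S − I)·e^(rT) = (353.04 − 12.0242)·e^0.073058 = 341.0158 × 1.075793 = 366.8624
Market £382.23 > fair 366.8624: forward overpriced → cash-and-carry (borrow at r, buy the stock and collect the dividends, short the forward).
Profit at T = |F_mkt − F*| = |382.23 − 366.8624| = £15.37 per share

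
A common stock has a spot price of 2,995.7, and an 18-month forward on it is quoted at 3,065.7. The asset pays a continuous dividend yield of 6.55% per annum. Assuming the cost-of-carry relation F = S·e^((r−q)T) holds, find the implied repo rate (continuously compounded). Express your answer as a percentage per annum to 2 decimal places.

From F = S·e^((r−q)T): (r − q) = ln(F/S)/T
ln(3065.7/2995.7) = ln(1.023367) = 0.023098
(r − q) = 0.023098 / (18/12) = 0.015399
r = ln(F/S)/T + q = 0.015399 + 0.0655 = 0.080899
r = 8.09%

8.09%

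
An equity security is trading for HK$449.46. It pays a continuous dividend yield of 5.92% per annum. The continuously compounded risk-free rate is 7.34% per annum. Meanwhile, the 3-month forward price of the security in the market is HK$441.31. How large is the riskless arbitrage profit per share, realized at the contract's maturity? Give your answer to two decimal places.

Fair forward: F* = S·e^(carry·T), with carry = (r − q) = 0.0734 − 0.0592 = 0.0142
F* = 449.46 · e^(0.0142 × 3/12) = 449.46 · e^0.003550 = 449.46 × 1.003556 = HK$451.0583
Market HK$441.31 < fair HK$451.0583: forward underpriced → reverse cash-and-carry (short spot, go long the forward).
At maturity, profit = |F_mkt − F*| = |441.31 − 451.0583| = HK$9.75 per share

HK$9.75 per share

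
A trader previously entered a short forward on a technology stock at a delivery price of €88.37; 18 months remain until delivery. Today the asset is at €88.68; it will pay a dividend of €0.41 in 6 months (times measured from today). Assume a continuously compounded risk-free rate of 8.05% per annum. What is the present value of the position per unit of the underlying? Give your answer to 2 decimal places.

-€9.97

PV(remaining dividends) I = 0.41·e^(−0.0805·6/12) = 0.3938
Current forward F = (S − I)·e^(rT) = (88.68 − 0.3938)·e^(0.0805·18/12) = 88.2862 × 1.128343 = 99.6171
Value (long) = (F − K)·e^(−rT) = (99.6171 − 88.37) × 0.886255 = 9.9678
Short position value = −(long value) = -€9.97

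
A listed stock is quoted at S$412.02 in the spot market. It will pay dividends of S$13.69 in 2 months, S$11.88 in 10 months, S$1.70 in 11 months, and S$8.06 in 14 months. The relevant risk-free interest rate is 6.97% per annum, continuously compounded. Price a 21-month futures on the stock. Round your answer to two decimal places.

S$427.32

PV(dividends) I = 13.69·e^(−0.0697·2/12) + 11.88·e^(−0.0697·10/12) + 1.70·e^(−0.0697·11/12) + 8.06·e^(−0.0697·14/12)
I = 13.5319 + 11.2096 + 1.5948 + 7.4305 = 33.7668
F = (S − I)·e^(rT) = (412.02 − 33.7668) · e^(0.0697·21/12)
= 378.2532 · e^0.121975 = 378.2532 × 1.129726 = S$427.32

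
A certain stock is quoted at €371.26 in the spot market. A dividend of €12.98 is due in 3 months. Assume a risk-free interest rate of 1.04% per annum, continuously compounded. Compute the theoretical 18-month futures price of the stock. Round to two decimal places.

PV(dividends) I = 12.98·e^(−0.0104·3/12)
I = 12.9463
F = (S − I)·e^(rT) = (371.26 − 12.9463) · e^(0.0104·18/12)
= 358.3137 · e^0.015600 = 358.3137 × 1.015722 = €363.95

€363.95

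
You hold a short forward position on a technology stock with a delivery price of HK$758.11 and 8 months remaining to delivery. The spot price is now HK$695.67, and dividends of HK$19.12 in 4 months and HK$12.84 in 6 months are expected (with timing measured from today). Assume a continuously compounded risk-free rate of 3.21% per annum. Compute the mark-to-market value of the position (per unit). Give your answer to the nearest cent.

PV(remaining dividends) I = 19.12·e^(−0.0321·4/12) + 12.84·e^(−0.0321·6/12) = 31.5521
Current forward F = (S − I)·e^(rT) = (695.67 − 31.5521)·e^(0.0321·8/12) = 664.1179 × 1.021631 = 678.4834
Value (long) = (F − K)·e^(−rT) = (678.4834 − 758.11) × 0.978827 = -77.9407
Short position value = −(long value) = HK$77.94

HK$77.94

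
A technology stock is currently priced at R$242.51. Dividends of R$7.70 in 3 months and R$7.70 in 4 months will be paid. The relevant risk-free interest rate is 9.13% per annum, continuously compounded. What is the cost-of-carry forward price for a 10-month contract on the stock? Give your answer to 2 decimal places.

R$245.50

PV(dividends) I = 7.70·e^(−0.0913·3/12) + 7.70·e^(−0.0913·4/12)
I = 7.5262 + 7.4692 = 14.9954
F = (S − I)·e^(rT) = (242.51 − 14.9954) · e^(0.0913·10/12)
= 227.5146 · e^0.076083 = 227.5146 × 1.079052 = R$245.50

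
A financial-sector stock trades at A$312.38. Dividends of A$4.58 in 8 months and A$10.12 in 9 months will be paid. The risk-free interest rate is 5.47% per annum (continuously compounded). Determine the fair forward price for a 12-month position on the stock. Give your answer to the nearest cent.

A$315.02

PV(dividends) I = 4.58·e^(−0.0547·8/12) + 10.12·e^(−0.0547·9/12)
I = 4.4160 + 9.7132 = 14.1292
F = (S − I)·e^(rT) = (312.38 − 14.1292) · e^(0.0547·12/12)
= 298.2508 · e^0.054700 = 298.2508 × 1.056224 = A$315.02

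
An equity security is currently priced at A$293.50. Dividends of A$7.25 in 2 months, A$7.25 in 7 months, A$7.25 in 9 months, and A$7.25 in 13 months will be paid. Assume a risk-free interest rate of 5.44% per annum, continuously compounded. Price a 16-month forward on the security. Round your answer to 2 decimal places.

PV(dividends) I = 7.25·e^(−0.0544·2/12) + 7.25·e^(−0.0544·7/12) + 7.25·e^(−0.0544·9/12) + 7.25·e^(−0.0544·13/12)
I = 7.1846 + 7.0235 + 6.9602 + 6.8351 = 28.0034
F = (S − I)·e^(rT) = (293.50 − 28.0034) · e^(0.0544·16/12)
= 265.4966 · e^0.072533 = 265.4966 × 1.075228 = A$285.47

A$285.47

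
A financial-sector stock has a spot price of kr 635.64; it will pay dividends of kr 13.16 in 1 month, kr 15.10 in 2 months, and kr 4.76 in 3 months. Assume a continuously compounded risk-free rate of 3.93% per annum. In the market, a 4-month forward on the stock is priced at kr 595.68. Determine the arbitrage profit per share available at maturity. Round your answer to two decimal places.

PV(dividends) I = 13.16·e^(−0.0393·1/12) + 15.10·e^(−0.0393·2/12) + 4.76·e^(−0.0393·3/12) = 32.8319
Fair forward F* = (S − I)·e^(rT) = (635.64 − 32.8319)·e^0.013100 = 602.8081 × 1.013186 = 610.7567
Market kr 595.68 < fair 610.7567: forward underpriced → reverse cash-and-carry (short the stock, invest proceeds at r, pay the dividends, go long the forward).
Profit at T = |F_mkt − F*| = |595.68 − 610.7567| = kr 15.08 per share

kr 15.08 per share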